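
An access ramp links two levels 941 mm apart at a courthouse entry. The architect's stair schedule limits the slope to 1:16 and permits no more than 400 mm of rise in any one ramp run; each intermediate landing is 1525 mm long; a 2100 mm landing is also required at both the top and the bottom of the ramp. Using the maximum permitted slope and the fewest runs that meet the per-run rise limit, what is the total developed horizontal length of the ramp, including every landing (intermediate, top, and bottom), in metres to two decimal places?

22.31 m

⌈941/400⌉ = 3 ramp runs. That means 2 intermediate landings.
Horizontal run for 941 mm of rise at 1:16 is 941 × 16 = 15056 mm.
2 intermediate landings contribute 2 × 1525 = 3050 mm.
Top and bottom landings: 2 × 2100 = 4200 mm.
Total = 15056 + 3050 + 4200 = 22306 mm.
= 22.31 m.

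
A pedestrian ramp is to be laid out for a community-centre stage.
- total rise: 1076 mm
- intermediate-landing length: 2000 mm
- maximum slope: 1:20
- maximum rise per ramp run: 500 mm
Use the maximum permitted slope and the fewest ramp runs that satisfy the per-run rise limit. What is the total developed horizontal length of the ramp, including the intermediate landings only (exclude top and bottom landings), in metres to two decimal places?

At most 500 each: 1076/500 = 2.15, giving 3 ramp runs. That means 2 intermediate landings.
Horizontal run for 1076 mm of rise at 1:20 is 1076 × 20 = 21520 mm.
2 intermediate landings contribute 2 × 2000 = 4000 mm.
Developed length = 21520 + 4000 = 25520 mm.
= 25.52 m.

25.52 m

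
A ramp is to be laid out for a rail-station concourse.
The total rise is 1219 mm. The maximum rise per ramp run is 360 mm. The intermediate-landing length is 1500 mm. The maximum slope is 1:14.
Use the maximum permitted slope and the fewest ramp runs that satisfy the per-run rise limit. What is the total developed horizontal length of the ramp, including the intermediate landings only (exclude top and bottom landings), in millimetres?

⌈1219/360⌉ = 4 ramp runs. That means 3 intermediate landings.
Ramp run (horizontal) at 1:14: 1219 × 14 = 17066 mm.
Intermediate landings: 3 × 1500 = 4500 mm.
Total developed length = 17066 + 4500 = 21566 mm.

21566 mm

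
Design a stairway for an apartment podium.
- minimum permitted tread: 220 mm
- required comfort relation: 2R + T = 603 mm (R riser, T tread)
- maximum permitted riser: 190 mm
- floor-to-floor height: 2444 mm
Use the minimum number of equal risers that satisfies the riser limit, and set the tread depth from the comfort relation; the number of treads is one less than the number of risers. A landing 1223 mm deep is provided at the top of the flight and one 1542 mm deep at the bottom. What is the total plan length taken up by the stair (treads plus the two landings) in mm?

⌈2444/190⌉ = 13 risers.
Riser R = 2444 / 13 = 188 mm, within the 190 mm limit.
Tread T = 603 − 2 × 188 = 227 mm (≥ 220 mm).
13 risers give 12 treads; going = 12 × 227 = 2724 mm.
Add landings: 2724 + 1223 + 1542 = 5489 mm.

5489 mm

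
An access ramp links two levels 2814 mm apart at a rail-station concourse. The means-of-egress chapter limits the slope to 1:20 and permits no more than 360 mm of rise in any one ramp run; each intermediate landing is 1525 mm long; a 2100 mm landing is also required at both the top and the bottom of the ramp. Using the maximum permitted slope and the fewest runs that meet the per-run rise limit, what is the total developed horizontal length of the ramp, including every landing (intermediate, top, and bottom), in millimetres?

2814 / 360 = 7.82, so 8 ramp runs are needed. That means 7 intermediate landings.
Horizontal run for 2814 mm of rise at 1:20 is 2814 × 20 = 56280 mm.
7 intermediate landings contribute 7 × 1525 = 10675 mm.
Top and bottom landings: 2 × 2100 = 4200 mm.
Total = 56280 + 10675 + 4200 = 71155 mm.

71155 mm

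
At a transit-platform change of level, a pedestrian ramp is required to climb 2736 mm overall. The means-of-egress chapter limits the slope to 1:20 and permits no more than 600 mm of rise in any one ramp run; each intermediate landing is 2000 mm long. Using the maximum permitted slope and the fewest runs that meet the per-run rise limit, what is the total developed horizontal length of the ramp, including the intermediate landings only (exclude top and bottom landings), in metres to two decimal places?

2736 / 600 = 4.56, so 5 ramp runs are needed. That means 4 intermediate landings.
Ramp run (horizontal) at 1:20: 2736 × 20 = 54720 mm.
Intermediate landings: 4 × 2000 = 8000 mm.
Total developed length = 54720 + 8000 = 62720 mm.
= 62.72 m.

62.72 m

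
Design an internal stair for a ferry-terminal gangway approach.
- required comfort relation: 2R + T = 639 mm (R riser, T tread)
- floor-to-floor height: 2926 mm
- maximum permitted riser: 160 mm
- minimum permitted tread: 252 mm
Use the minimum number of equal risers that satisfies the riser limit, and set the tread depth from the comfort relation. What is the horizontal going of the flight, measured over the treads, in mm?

5958 mm

At most 160 each: 2926/160 = 18.29, giving 19 risers.
Riser R = 2926 / 19 = 154 mm, within the 160 mm limit.
From 2R + T = 639: T = 639 − 308 = 331 mm.
Treads = 19 − 1 = 18; going = 18 × 331 = 5958 mm.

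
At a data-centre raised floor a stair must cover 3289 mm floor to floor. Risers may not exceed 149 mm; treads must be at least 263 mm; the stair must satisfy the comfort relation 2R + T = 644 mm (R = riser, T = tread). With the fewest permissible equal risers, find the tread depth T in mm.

358 mm

⌈3289/149⌉ = 23 risers.
Riser R = 3289 / 23 = 143 mm, within the 149 mm limit.
T = 644 − 2·143 = 358 mm, which satisfies the 263 mm minimum.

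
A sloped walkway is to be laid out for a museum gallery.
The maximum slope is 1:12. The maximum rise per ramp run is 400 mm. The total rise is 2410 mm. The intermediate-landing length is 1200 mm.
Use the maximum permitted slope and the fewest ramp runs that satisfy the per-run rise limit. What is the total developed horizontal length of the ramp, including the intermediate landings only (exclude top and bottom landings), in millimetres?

At most 400 each: 2410/400 = 6.03, giving 7 ramp runs. That means 6 intermediate landings.
Ramp run (horizontal) at 1:12: 2410 × 12 = 28920 mm.
6 intermediate landings contribute 6 × 1200 = 7200 mm.
Total developed length = 28920 + 7200 = 36120 mm.

36120 mm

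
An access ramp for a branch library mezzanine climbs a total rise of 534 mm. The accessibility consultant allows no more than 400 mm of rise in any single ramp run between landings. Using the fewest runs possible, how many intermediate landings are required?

1 intermediate landings

⌈534/400⌉ = 2 ramp runs.
2 runs are separated by 1 intermediate landings.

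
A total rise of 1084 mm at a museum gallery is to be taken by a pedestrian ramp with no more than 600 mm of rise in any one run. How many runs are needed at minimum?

2 runs

1084 / 600 = 1.81, so 2 ramp runs are needed.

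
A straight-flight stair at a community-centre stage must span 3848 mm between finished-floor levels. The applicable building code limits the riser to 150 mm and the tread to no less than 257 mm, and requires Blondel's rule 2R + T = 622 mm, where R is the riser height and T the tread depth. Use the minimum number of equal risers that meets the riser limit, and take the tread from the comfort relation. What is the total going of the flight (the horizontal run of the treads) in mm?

8150 mm

3848 / 150 = 25.653 → round up to 26 risers.
Riser R = 3848 / 26 = 148 mm, within the 150 mm limit.
T = 622 − 2·148 = 326 mm, which satisfies the 257 mm minimum.
26 risers give 25 treads; going = 25 × 326 = 8150 mm.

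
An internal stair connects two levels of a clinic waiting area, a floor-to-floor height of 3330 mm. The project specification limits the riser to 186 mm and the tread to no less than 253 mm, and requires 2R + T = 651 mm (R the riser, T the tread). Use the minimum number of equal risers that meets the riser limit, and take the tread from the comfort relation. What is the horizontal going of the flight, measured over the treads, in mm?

4777 mm

⌈3330/186⌉ = 18 risers.
Each riser is 3330/18 = 185 mm (≤ 186 mm).
From 2R + T = 651: T = 651 − 370 = 281 mm.
Treads = 18 − 1 = 17; going = 17 × 281 = 4777 mm.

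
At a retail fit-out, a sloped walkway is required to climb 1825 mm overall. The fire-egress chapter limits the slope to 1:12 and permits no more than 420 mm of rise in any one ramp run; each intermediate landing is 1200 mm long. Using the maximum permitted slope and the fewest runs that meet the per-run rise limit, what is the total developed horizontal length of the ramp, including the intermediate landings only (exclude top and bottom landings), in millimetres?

26700 mm

1825 / 420 = 4.345 → round up to 5 ramp runs. That means 4 intermediate landings.
Horizontal run for 1825 mm of rise at 1:12 is 1825 × 12 = 21900 mm.
4 intermediate landings contribute 4 × 1200 = 4800 mm.
Total developed length = 21900 + 4800 = 26700 mm.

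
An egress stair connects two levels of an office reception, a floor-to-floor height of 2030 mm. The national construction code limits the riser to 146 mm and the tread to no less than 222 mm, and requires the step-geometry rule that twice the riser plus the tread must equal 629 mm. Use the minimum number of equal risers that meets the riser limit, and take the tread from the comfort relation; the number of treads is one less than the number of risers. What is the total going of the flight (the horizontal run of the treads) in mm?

2030 / 146 = 13.904 → round up to 14 risers.
R = 2030 ÷ 14 = 145 mm.
From 2R + T = 629: T = 629 − 290 = 339 mm.
14 risers give 13 treads; going = 13 × 339 = 4407 mm.

4407 mm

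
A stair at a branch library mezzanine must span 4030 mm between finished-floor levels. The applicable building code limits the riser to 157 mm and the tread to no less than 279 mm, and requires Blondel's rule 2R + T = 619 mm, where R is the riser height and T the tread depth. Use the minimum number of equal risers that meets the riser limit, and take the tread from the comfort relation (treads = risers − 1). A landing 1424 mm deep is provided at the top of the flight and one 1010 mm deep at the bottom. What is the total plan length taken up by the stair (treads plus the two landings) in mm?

10159 mm

At most 157 each: 4030/157 = 25.67, giving 26 risers.
Each riser is 4030/26 = 155 mm (≤ 157 mm).
T = 619 − 2·155 = 309 mm, which satisfies the 279 mm minimum.
26 risers give 25 treads; going = 25 × 309 = 7725 mm.
Add landings: 7725 + 1424 + 1010 = 10159 mm.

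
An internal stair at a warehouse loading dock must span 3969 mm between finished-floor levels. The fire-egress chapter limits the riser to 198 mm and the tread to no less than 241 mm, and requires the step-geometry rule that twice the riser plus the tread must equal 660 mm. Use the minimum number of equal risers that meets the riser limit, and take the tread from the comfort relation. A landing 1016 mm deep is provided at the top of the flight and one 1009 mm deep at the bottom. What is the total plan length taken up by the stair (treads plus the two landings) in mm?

7665 mm

At most 198 each: 3969/198 = 20.05, giving 21 risers.
Each riser is 3969/21 = 189 mm (≤ 198 mm).
T = 660 − 2·189 = 282 mm, which satisfies the 241 mm minimum.
Going = (21 − 1) × 282 = 5640 mm.
Enclosure = 5640 + 1016 + 1009 = 7665 mm.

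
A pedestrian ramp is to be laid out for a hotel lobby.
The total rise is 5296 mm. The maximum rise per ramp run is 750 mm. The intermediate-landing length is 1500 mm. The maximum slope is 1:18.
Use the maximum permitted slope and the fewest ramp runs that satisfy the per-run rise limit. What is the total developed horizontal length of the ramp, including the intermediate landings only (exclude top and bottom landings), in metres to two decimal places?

105.83 m

5296 / 750 = 7.061 → round up to 8 ramp runs. That means 7 intermediate landings.
Horizontal run for 5296 mm of rise at 1:18 is 5296 × 18 = 95328 mm.
7 intermediate landings contribute 7 × 1500 = 10500 mm.
Total developed length = 95328 + 10500 = 105828 mm.
= 105.83 m.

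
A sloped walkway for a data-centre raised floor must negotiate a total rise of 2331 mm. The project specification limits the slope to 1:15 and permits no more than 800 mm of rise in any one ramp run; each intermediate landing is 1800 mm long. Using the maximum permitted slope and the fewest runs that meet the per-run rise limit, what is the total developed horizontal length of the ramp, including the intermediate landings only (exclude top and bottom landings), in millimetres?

At most 800 each: 2331/800 = 2.91, giving 3 ramp runs. That means 2 intermediate landings.
Horizontal run for 2331 mm of rise at 1:15 is 2331 × 15 = 34965 mm.
2 intermediate landings contribute 2 × 1800 = 3600 mm.
Developed length = 34965 + 3600 = 38565 mm.

38565 mm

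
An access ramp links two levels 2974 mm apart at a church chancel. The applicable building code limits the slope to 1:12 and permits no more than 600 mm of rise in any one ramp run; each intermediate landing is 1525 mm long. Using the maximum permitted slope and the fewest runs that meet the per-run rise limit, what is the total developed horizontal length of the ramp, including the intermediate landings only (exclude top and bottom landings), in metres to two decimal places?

⌈2974/600⌉ = 5 ramp runs. That means 4 intermediate landings.
Ramp run (horizontal) at 1:12: 2974 × 12 = 35688 mm.
Intermediate landings: 4 × 1525 = 6100 mm.
Developed length = 35688 + 6100 = 41788 mm.
= 41.79 m.

41.79 m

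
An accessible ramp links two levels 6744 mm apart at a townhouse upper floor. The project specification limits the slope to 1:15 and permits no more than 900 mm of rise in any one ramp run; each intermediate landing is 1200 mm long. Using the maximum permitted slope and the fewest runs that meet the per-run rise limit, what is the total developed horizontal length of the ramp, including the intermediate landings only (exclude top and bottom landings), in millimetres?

109560 mm

6744 / 900 = 7.49, so 8 ramp runs are needed. That means 7 intermediate landings.
Ramp run (horizontal) at 1:15: 6744 × 15 = 101160 mm.
7 intermediate landings contribute 7 × 1200 = 8400 mm.
Developed length = 101160 + 8400 = 109560 mm.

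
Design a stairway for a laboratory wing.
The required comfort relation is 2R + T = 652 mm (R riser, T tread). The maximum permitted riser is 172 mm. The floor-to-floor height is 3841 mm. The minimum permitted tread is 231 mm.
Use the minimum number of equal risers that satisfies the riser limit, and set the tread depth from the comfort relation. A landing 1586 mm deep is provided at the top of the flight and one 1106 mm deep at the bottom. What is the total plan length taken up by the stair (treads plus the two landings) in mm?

9688 mm

At most 172 each: 3841/172 = 22.33, giving 23 risers.
R = 3841 ÷ 23 = 167 mm.
From 2R + T = 652: T = 652 − 334 = 318 mm.
23 risers give 22 treads; going = 22 × 318 = 6996 mm.
Add landings: 6996 + 1586 + 1106 = 9688 mm.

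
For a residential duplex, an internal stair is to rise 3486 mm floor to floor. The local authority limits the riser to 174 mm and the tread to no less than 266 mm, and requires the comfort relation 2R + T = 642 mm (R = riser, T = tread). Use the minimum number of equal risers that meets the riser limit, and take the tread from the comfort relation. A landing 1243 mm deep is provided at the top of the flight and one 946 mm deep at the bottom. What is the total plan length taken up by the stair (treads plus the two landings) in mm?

⌈3486/174⌉ = 21 risers.
R = 3486 ÷ 21 = 166 mm.
From 2R + T = 642: T = 642 − 332 = 310 mm.
Treads = 21 − 1 = 20; going = 20 × 310 = 6200 mm.
Enclosure = 6200 + 1243 + 946 = 8389 mm.

8389 mm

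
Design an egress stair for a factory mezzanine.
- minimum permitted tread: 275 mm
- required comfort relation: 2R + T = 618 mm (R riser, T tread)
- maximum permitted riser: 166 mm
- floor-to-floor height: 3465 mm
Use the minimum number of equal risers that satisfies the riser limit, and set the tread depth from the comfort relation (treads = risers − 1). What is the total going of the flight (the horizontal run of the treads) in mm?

5760 mm

3465 / 166 = 20.873 → round up to 21 risers.
Each riser is 3465/21 = 165 mm (≤ 166 mm).
T = 618 − 2·165 = 288 mm, which satisfies the 275 mm minimum.
Going = (21 − 1) × 288 = 5760 mm.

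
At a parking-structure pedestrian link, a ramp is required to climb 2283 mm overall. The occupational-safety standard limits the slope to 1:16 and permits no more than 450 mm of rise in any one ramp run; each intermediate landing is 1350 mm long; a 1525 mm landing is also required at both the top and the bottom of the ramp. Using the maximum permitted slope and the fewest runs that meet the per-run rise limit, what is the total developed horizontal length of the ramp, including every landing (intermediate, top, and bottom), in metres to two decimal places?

2283 / 450 = 5.073 → round up to 6 ramp runs. That means 5 intermediate landings.
Ramp run (horizontal) at 1:16: 2283 × 16 = 36528 mm.
Intermediate landings: 5 × 1350 = 6750 mm.
Top and bottom landings: 2 × 1525 = 3050 mm.
Total = 36528 + 6750 + 3050 = 46328 mm.
= 46.33 m.

46.33 m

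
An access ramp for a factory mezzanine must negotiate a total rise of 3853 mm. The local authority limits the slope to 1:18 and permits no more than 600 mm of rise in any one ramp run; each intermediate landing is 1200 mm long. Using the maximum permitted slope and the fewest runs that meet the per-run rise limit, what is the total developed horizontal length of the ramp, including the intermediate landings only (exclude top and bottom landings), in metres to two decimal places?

76.55 m

At most 600 each: 3853/600 = 6.42, giving 7 ramp runs. That means 6 intermediate landings.
Horizontal run for 3853 mm of rise at 1:18 is 3853 × 18 = 69354 mm.
Intermediate landings: 6 × 1200 = 7200 mm.
Total developed length = 69354 + 7200 = 76554 mm.
= 76.55 m.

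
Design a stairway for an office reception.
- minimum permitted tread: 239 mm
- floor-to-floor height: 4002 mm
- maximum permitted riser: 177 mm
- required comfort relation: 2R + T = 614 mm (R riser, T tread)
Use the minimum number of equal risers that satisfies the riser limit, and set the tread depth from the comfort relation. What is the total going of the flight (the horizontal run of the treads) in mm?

⌈4002/177⌉ = 23 risers.
Each riser is 4002/23 = 174 mm (≤ 177 mm).
T = 614 − 2·174 = 266 mm, which satisfies the 239 mm minimum.
Treads = 23 − 1 = 22; going = 22 × 266 = 5852 mm.

5852 mm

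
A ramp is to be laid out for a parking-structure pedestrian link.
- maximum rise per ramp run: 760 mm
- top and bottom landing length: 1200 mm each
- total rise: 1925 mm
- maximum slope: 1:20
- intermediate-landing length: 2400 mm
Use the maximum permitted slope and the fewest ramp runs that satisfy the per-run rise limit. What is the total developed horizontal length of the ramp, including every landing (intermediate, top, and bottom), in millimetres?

45700 mm

⌈1925/760⌉ = 3 ramp runs. That means 2 intermediate landings.
Horizontal run for 1925 mm of rise at 1:20 is 1925 × 20 = 38500 mm.
2 intermediate landings contribute 2 × 2400 = 4800 mm.
Top and bottom landings: 2 × 1200 = 2400 mm.
Total = 38500 + 4800 + 2400 = 45700 mm.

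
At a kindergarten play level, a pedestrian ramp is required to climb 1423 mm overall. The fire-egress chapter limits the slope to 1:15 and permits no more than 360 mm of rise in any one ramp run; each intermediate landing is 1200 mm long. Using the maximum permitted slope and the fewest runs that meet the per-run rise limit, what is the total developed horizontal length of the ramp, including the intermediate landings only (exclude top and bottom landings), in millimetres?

24945 mm

At most 360 each: 1423/360 = 3.95, giving 4 ramp runs. That means 3 intermediate landings.
Ramp run (horizontal) at 1:15: 1423 × 15 = 21345 mm.
3 intermediate landings contribute 3 × 1200 = 3600 mm.
Total developed length = 21345 + 3600 = 24945 mm.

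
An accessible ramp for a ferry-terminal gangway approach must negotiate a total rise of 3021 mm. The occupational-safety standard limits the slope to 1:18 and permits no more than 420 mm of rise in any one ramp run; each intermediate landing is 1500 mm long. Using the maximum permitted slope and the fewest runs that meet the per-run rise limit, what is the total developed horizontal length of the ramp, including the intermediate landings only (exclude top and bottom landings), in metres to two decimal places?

64.88 m

3021 / 420 = 7.193 → round up to 8 ramp runs. That means 7 intermediate landings.
Ramp run (horizontal) at 1:18: 3021 × 18 = 54378 mm.
Intermediate landings: 7 × 1500 = 10500 mm.
Developed length = 54378 + 10500 = 64878 mm.
= 64.88 m.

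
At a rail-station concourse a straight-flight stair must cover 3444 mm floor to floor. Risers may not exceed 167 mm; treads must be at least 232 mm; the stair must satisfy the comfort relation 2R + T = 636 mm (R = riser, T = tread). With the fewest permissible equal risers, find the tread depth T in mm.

3444 / 167 = 20.623 → round up to 21 risers.
R = 3444 ÷ 21 = 164 mm.
From 2R + T = 636: T = 636 − 328 = 308 mm.

308 mm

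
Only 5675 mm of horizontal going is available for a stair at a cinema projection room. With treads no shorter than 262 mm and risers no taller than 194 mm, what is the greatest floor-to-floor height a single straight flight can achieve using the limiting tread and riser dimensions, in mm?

4268 mm

Treads that fit: ⌊5675 / 262⌋ = 21.
Risers = treads + 1 = 22.
Maximum height = 22 × 194 = 4268 mm.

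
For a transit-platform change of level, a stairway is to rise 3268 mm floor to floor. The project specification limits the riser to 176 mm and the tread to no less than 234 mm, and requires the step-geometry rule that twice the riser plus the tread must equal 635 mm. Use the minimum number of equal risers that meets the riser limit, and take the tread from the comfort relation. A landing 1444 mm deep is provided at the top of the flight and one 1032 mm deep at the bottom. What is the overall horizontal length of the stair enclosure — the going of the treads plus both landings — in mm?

3268 / 176 = 18.57, so 19 risers are needed.
Riser R = 3268 / 19 = 172 mm, within the 176 mm limit.
Tread T = 635 − 2 × 172 = 291 mm (≥ 234 mm).
Treads = 19 − 1 = 18; going = 18 × 291 = 5238 mm.
Add landings: 5238 + 1444 + 1032 = 7714 mm.

7714 mm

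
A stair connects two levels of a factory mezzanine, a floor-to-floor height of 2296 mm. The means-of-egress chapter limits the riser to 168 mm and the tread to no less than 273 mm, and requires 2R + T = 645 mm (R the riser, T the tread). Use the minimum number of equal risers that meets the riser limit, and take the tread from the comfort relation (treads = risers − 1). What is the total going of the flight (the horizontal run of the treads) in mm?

At most 168 each: 2296/168 = 13.67, giving 14 risers.
Each riser is 2296/14 = 164 mm (≤ 168 mm).
Tread T = 645 − 2 × 164 = 317 mm (≥ 273 mm).
Treads = 14 − 1 = 13; going = 13 × 317 = 4121 mm.

4121 mm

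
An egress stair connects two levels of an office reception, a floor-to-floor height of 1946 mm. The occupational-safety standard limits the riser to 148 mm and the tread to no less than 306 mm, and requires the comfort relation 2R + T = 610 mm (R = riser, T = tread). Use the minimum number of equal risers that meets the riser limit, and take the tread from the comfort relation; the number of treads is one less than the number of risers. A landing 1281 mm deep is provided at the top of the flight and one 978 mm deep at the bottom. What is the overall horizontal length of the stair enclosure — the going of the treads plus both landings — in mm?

6575 mm

1946 / 148 = 13.15, so 14 risers are needed.
Each riser is 1946/14 = 139 mm (≤ 148 mm).
From 2R + T = 610: T = 610 − 278 = 332 mm.
14 risers give 13 treads; going = 13 × 332 = 4316 mm.
Enclosure = 4316 + 1281 + 978 = 6575 mm.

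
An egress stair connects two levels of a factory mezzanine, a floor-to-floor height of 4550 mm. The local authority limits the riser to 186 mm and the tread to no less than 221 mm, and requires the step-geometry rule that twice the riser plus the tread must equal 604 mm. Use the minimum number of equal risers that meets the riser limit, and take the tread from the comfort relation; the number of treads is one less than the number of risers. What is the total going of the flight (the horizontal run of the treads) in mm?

4550 / 186 = 24.462 → round up to 25 risers.
Each riser is 4550/25 = 182 mm (≤ 186 mm).
From 2R + T = 604: T = 604 − 364 = 240 mm.
Treads = 25 − 1 = 24; going = 24 × 240 = 5760 mm.

5760 mm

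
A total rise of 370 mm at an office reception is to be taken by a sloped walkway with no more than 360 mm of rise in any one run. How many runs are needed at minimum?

2 runs

370 / 360 = 1.028 → round up to 2 ramp runs.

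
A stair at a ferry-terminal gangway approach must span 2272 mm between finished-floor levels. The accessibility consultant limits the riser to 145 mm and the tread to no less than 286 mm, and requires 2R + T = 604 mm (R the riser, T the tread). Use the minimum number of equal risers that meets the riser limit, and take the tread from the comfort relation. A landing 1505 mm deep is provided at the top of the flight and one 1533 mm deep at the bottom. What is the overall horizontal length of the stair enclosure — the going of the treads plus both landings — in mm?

7838 mm

⌈2272/145⌉ = 16 risers.
R = 2272 ÷ 16 = 142 mm.
T = 604 − 2·142 = 320 mm, which satisfies the 286 mm minimum.
Going = (16 − 1) × 320 = 4800 mm.
Add landings: 4800 + 1505 + 1533 = 7838 mm.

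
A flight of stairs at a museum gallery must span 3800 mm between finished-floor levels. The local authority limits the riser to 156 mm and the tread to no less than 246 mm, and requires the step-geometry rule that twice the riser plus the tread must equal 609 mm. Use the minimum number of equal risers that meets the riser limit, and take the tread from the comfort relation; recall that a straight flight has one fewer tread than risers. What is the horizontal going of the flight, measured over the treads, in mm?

3800 / 156 = 24.359 → round up to 25 risers.
R = 3800 ÷ 25 = 152 mm.
From 2R + T = 609: T = 609 − 304 = 305 mm.
25 risers give 24 treads; going = 24 × 305 = 7320 mm.

7320 mm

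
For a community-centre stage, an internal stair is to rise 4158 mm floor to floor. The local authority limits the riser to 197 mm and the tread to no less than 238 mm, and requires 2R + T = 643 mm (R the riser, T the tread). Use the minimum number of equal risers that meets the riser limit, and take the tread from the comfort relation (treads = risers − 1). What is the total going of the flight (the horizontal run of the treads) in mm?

5565 mm

4158 / 197 = 21.11, so 22 risers are needed.
Each riser is 4158/22 = 189 mm (≤ 197 mm).
T = 643 − 2·189 = 265 mm, which satisfies the 238 mm minimum.
22 risers give 21 treads; going = 21 × 265 = 5565 mm.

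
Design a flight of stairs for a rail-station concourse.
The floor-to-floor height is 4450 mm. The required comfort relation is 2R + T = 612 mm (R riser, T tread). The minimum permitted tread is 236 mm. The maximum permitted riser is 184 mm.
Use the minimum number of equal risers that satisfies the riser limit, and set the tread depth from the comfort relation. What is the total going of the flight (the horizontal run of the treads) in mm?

4450 / 184 = 24.185 → round up to 25 risers.
Riser R = 4450 / 25 = 178 mm, within the 184 mm limit.
T = 612 − 2·178 = 256 mm, which satisfies the 236 mm minimum.
Treads = 25 − 1 = 24; going = 24 × 256 = 6144 mm.

6144 mm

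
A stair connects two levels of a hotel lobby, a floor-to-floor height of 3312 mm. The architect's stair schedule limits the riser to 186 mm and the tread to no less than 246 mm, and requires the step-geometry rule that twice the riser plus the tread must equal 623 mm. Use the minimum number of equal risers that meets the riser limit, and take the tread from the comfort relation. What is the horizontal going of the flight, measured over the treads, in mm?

4335 mm

⌈3312/186⌉ = 18 risers.
Each riser is 3312/18 = 184 mm (≤ 186 mm).
Tread T = 623 − 2 × 184 = 255 mm (≥ 246 mm).
18 risers give 17 treads; going = 17 × 255 = 4335 mm.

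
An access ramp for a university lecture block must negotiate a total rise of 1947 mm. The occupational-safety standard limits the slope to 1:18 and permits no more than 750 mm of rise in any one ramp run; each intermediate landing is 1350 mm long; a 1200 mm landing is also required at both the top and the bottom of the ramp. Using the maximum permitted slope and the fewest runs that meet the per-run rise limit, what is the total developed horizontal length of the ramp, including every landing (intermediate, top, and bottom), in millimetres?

40146 mm

1947 / 750 = 2.596 → round up to 3 ramp runs. That means 2 intermediate landings.
Horizontal run for 1947 mm of rise at 1:18 is 1947 × 18 = 35046 mm.
2 intermediate landings contribute 2 × 1350 = 2700 mm.
Top and bottom landings: 2 × 1200 = 2400 mm.
Total = 35046 + 2700 + 2400 = 40146 mm.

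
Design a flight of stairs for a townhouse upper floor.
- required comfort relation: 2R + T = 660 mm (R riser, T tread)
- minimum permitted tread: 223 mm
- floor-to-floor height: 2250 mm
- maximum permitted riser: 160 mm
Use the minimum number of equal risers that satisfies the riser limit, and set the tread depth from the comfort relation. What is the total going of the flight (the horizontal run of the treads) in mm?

2250 / 160 = 14.062 → round up to 15 risers.
R = 2250 ÷ 15 = 150 mm.
From 2R + T = 660: T = 660 − 300 = 360 mm.
15 risers give 14 treads; going = 14 × 360 = 5040 mm.

5040 mm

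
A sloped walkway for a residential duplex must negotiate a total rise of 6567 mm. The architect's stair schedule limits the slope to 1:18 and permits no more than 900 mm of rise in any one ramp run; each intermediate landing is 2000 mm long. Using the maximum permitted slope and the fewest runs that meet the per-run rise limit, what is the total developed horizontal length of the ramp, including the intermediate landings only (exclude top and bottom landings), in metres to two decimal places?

⌈6567/900⌉ = 8 ramp runs. That means 7 intermediate landings.
Horizontal run for 6567 mm of rise at 1:18 is 6567 × 18 = 118206 mm.
7 intermediate landings contribute 7 × 2000 = 14000 mm.
Total developed length = 118206 + 14000 = 132206 mm.
= 132.21 m.

132.21 m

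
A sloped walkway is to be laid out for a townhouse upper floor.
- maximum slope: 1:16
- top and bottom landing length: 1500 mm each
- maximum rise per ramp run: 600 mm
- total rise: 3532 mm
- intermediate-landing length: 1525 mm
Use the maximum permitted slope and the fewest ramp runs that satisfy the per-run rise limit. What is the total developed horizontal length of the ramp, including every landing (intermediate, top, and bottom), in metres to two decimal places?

67.14 m

At most 600 each: 3532/600 = 5.89, giving 6 ramp runs. That means 5 intermediate landings.
Ramp run (horizontal) at 1:16: 3532 × 16 = 56512 mm.
5 intermediate landings contribute 5 × 1525 = 7625 mm.
Top and bottom landings: 2 × 1500 = 3000 mm.
Total = 56512 + 7625 + 3000 = 67137 mm.
= 67.14 m.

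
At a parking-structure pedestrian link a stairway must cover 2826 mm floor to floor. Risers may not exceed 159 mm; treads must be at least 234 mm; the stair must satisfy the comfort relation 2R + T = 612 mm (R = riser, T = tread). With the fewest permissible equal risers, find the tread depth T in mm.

298 mm

2826 / 159 = 17.774 → round up to 18 risers.
Each riser is 2826/18 = 157 mm (≤ 159 mm).
From 2R + T = 612: T = 612 − 314 = 298 mm.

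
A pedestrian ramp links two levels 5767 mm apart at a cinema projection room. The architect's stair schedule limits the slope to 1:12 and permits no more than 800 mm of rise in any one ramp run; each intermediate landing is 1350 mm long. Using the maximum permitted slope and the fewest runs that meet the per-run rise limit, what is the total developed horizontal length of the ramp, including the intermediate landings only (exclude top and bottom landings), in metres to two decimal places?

78.65 m

At most 800 each: 5767/800 = 7.21, giving 8 ramp runs. That means 7 intermediate landings.
Ramp run (horizontal) at 1:12: 5767 × 12 = 69204 mm.
Intermediate landings: 7 × 1350 = 9450 mm.
Developed length = 69204 + 9450 = 78654 mm.
= 78.65 m.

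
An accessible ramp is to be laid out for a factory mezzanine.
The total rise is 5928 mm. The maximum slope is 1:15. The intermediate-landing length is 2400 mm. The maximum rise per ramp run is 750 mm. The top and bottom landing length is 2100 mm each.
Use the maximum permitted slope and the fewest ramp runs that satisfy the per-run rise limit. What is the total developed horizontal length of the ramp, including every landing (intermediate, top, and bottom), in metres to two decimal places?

⌈5928/750⌉ = 8 ramp runs. That means 7 intermediate landings.
Ramp run (horizontal) at 1:15: 5928 × 15 = 88920 mm.
Intermediate landings: 7 × 2400 = 16800 mm.
Top and bottom landings: 2 × 2100 = 4200 mm.
Total = 88920 + 16800 + 4200 = 109920 mm.
= 109.92 m.

109.92 m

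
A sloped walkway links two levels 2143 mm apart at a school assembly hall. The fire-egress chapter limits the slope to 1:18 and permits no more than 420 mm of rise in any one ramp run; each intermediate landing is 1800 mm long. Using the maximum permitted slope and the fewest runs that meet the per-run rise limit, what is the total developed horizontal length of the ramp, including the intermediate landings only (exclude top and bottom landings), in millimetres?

At most 420 each: 2143/420 = 5.10, giving 6 ramp runs. That means 5 intermediate landings.
Horizontal run for 2143 mm of rise at 1:18 is 2143 × 18 = 38574 mm.
Intermediate landings: 5 × 1800 = 9000 mm.
Total developed length = 38574 + 9000 = 47574 mm.

47574 mm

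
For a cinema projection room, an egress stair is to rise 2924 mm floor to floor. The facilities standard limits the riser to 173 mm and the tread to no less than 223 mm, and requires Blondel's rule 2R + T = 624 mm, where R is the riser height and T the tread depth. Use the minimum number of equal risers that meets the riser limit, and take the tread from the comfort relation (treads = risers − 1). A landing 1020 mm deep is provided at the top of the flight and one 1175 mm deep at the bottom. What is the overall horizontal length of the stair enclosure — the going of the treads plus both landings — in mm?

6675 mm

2924 / 173 = 16.90, so 17 risers are needed.
Each riser is 2924/17 = 172 mm (≤ 173 mm).
Tread T = 624 − 2 × 172 = 280 mm (≥ 223 mm).
17 risers give 16 treads; going = 16 × 280 = 4480 mm.
Add landings: 4480 + 1020 + 1175 = 6675 mm.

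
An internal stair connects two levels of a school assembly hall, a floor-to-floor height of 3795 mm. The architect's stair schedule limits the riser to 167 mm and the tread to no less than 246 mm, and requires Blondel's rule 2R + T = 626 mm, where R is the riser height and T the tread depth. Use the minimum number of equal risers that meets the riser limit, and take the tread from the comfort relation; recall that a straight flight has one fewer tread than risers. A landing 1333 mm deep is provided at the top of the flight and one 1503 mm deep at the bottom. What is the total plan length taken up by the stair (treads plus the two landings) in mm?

9348 mm

At most 167 each: 3795/167 = 22.72, giving 23 risers.
Riser R = 3795 / 23 = 165 mm, within the 167 mm limit.
Tread T = 626 − 2 × 165 = 296 mm (≥ 246 mm).
23 risers give 22 treads; going = 22 × 296 = 6512 mm.
Enclosure = 6512 + 1333 + 1503 = 9348 mm.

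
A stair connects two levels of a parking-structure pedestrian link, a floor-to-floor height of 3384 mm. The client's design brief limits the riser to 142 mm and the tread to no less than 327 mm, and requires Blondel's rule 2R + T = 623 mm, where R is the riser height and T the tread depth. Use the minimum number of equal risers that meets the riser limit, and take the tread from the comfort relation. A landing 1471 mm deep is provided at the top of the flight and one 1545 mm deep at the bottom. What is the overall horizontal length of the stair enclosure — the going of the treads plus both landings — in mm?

10859 mm

3384 / 142 = 23.83, so 24 risers are needed.
R = 3384 ÷ 24 = 141 mm.
Tread T = 623 − 2 × 141 = 341 mm (≥ 327 mm).
Going = (24 − 1) × 341 = 7843 mm.
Enclosure = 7843 + 1471 + 1545 = 10859 mm.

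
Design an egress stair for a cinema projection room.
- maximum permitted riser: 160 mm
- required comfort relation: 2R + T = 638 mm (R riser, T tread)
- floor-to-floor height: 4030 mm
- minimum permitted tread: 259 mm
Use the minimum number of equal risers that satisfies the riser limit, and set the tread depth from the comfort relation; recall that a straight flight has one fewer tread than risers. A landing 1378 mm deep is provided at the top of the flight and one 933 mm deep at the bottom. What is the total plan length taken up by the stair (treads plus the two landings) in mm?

4030 / 160 = 25.19, so 26 risers are needed.
Riser R = 4030 / 26 = 155 mm, within the 160 mm limit.
T = 638 − 2·155 = 328 mm, which satisfies the 259 mm minimum.
Treads = 26 − 1 = 25; going = 25 × 328 = 8200 mm.
Add landings: 8200 + 1378 + 933 = 10511 mm.

10511 mm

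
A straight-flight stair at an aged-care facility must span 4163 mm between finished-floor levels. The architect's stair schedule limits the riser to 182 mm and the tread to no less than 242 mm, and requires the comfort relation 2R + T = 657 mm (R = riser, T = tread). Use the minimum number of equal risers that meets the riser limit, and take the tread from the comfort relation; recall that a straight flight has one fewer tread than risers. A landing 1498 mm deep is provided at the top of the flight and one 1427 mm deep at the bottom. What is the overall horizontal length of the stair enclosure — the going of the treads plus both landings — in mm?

9415 mm

4163 / 182 = 22.87, so 23 risers are needed.
Riser R = 4163 / 23 = 181 mm, within the 182 mm limit.
T = 657 − 2·181 = 295 mm, which satisfies the 242 mm minimum.
Treads = 23 − 1 = 22; going = 22 × 295 = 6490 mm.
Enclosure = 6490 + 1498 + 1427 = 9415 mm.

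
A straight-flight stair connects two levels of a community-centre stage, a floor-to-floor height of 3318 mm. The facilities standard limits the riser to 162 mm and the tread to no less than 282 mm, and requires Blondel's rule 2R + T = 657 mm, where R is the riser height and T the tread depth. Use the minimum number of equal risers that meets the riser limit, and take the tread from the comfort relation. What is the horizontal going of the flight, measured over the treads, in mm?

6820 mm

3318 / 162 = 20.48, so 21 risers are needed.
Riser R = 3318 / 21 = 158 mm, within the 162 mm limit.
T = 657 − 2·158 = 341 mm, which satisfies the 282 mm minimum.
21 risers give 20 treads; going = 20 × 341 = 6820 mm.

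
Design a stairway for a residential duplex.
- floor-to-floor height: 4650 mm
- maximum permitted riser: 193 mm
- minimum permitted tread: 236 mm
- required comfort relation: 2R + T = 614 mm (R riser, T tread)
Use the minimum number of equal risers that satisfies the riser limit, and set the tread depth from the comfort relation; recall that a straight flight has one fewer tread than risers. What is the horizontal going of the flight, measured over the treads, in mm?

5808 mm

4650 / 193 = 24.09, so 25 risers are needed.
Riser R = 4650 / 25 = 186 mm, within the 193 mm limit.
T = 614 − 2·186 = 242 mm, which satisfies the 236 mm minimum.
Treads = 25 − 1 = 24; going = 24 × 242 = 5808 mm.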